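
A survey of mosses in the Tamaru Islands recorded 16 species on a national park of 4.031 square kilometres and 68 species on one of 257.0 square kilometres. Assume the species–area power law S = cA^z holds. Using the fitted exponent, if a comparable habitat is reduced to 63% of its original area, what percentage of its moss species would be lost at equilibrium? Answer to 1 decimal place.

z = ln(68/16) / ln(257/4.031) = 1.4469 / 4.1551 = 0.3482
S_new/S_old = (A_new/A_old)^z = 0.63^0.3482 = exp(0.3482 × -0.4620) = 0.8514
Fraction lost = 1 − 0.8514 = 0.1486

14.9%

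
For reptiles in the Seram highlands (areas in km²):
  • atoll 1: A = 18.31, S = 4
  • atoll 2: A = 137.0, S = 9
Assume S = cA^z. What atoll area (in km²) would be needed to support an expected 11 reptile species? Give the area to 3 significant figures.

z = ln(9/4) / ln(137/18.31) = 0.8109 / 2.0125 = 0.4029
c = 4 / 18.31^0.4029 = 4 / 3.227 = 1.24
A = (11/1.24)^(1/0.4029) ⇒ ln A = ln(8.874)/0.4029 = 5.4180
A = e^5.4180 ≈ 225.4 km²

225 km²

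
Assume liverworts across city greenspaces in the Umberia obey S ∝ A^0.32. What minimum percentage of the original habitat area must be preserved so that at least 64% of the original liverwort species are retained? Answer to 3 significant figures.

24.8%

Need (A_new/A_old)^0.32 = 0.64, so A_new/A_old = 0.64^(1/0.32) = 0.64^3.125
ln(A_new/A_old) = ln 0.64 / 0.32 = -0.4463 / 0.32 = -1.3946
A_new/A_old = e^-1.3946 ≈ 0.2479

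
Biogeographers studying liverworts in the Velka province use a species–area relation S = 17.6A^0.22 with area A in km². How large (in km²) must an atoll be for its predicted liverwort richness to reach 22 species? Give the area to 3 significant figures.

22 = 17.6 × A^0.22  ⇒  A^0.22 = 22/17.6 = 1.25
ln A = ln(1.25) / 0.22 = 0.2231 / 0.22 = 1.0143
A = e^1.0143 ≈ 2.757 km²

2.76 km²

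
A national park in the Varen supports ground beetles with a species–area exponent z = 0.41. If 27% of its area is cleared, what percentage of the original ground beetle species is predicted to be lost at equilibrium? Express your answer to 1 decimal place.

12.1%

S_new/S_old = (A_new/A_old)^z = 0.73^0.41
= exp(0.41 × ln 0.73) = exp(0.41 × -0.3147) = exp(-0.1290) ≈ 0.8789
Fraction lost = 1 − 0.8789 = 0.1211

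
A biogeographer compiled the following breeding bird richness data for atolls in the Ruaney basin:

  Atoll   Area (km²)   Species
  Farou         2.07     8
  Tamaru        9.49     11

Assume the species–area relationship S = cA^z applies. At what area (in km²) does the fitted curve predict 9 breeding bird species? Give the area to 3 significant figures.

z = ln(11/8) / ln(9.49/2.07) = 0.3185 / 1.5227 = 0.2091
c = 8 / 2.07^0.2091 = 8 / 1.164 = 6.871
A = (9/6.871)^(1/0.2091) ⇒ ln A = ln(1.31)/0.2091 = 1.2907
A = e^1.2907 ≈ 3.635 km²

3.64 km²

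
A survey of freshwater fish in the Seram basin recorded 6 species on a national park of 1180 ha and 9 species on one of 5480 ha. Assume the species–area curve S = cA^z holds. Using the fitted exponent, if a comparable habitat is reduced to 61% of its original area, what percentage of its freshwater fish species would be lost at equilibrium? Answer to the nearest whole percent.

z = ln(9/6) / ln(5480/1180) = 0.4055 / 1.5356 = 0.2640
S_new/S_old = (A_new/A_old)^z = 0.61^0.2640 = exp(0.2640 × -0.4943) = 0.8776
Fraction lost = 1 − 0.8776 = 0.1224

12%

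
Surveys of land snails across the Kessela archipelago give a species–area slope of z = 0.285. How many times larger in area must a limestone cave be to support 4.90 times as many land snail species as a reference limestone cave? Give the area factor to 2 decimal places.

264.08

(A₂/A₁)^0.285 = 4.9, so A₂/A₁ = 4.9^(1/0.285) = 4.9^3.509
ln(A₂/A₁) = ln 4.9 / 0.285 = 1.5892 / 0.285 = 5.5763
A₂/A₁ = e^5.5763 ≈ 264.1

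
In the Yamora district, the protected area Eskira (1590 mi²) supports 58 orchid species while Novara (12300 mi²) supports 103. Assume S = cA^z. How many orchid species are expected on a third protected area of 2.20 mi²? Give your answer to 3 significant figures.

z = ln(103/58) / ln(12300/1590) = 0.5743 / 2.0459 = 0.2807
c = 58 / 1590^0.2807 = 58 / 7.919 = 7.324
S₃ = 7.324 × 2.2^0.2807 = 7.324 × 1.248 ≈ 9.139

9.14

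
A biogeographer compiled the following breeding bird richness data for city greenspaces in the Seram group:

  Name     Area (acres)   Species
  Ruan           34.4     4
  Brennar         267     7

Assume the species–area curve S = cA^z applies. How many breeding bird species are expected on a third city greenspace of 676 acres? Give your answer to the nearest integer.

9

z = ln(7/4) / ln(267/34.4) = 0.5596 / 2.0492 = 0.2731
c = 4 / 34.4^0.2731 = 4 / 2.628 = 1.522
S₃ = 1.522 × 676^0.2731 = 1.522 × 5.927 ≈ 9.021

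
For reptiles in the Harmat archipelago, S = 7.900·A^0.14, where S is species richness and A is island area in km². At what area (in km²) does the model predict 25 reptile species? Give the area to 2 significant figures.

25 = 7.9 × A^0.14  ⇒  A^0.14 = 25/7.9 = 3.165
ln A = ln(3.165) / 0.14 = 1.1520 / 0.14 = 8.2287
A = e^8.2287 ≈ 3747 km²

3700 km²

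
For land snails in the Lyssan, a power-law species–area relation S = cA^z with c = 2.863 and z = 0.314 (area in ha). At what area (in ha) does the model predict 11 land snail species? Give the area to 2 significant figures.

11 = 2.863 × A^0.314  ⇒  A^0.314 = 11/2.863 = 3.842
ln A = ln(3.842) / 0.314 = 1.3460 / 0.314 = 4.2867
A = e^4.2867 ≈ 72.73 ha

73 ha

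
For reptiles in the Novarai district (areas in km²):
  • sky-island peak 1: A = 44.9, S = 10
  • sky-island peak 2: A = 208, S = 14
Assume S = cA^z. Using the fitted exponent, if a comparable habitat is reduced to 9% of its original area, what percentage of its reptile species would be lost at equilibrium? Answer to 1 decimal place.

41.0%

z = ln(14/10) / ln(208/44.9) = 0.3365 / 1.5331 = 0.2195
S_new/S_old = (A_new/A_old)^z = 0.09^0.2195 = exp(0.2195 × -2.4079) = 0.5895
Fraction lost = 1 − 0.5895 = 0.4105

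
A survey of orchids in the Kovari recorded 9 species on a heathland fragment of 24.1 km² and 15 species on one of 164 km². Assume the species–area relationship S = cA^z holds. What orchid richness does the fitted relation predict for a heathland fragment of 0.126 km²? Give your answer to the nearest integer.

2

z = ln(15/9) / ln(164/24.1) = 0.5108 / 1.9177 = 0.2664
c = 9 / 24.1^0.2664 = 9 / 2.334 = 3.856
S₃ = 3.856 × 0.126^0.2664 = 3.856 × 0.5759 ≈ 2.221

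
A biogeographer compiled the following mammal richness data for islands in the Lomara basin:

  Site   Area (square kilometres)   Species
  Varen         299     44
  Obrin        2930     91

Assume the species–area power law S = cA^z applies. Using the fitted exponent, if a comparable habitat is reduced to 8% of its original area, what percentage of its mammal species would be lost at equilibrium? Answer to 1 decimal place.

z = ln(91/44) / ln(2930/299) = 0.7267 / 2.2823 = 0.3184
S_new/S_old = (A_new/A_old)^z = 0.08^0.3184 = exp(0.3184 × -2.5257) = 0.4475
Fraction lost = 1 − 0.4475 = 0.5525

55.3%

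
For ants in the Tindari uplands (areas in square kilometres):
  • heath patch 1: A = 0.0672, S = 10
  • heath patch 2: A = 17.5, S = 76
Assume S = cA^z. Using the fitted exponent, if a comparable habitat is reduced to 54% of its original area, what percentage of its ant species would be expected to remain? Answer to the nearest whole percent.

z = ln(76/10) / ln(17.5/0.0672) = 2.0281 / 5.5623 = 0.3646
S_new/S_old = (A_new/A_old)^z = 0.54^0.3646 = exp(0.3646 × -0.6162) = 0.7988

80%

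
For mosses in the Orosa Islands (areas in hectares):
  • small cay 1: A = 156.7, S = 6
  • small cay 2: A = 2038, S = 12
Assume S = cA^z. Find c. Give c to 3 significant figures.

z = ln(S₂/S₁) / ln(A₂/A₁) = ln(12/6) / ln(2038/156.7) = 0.6931 / 2.5654 = 0.2702
c = S₁ / A₁^z = 6 / 156.7^0.2702 = 6 / 3.918 = 1.531

1.53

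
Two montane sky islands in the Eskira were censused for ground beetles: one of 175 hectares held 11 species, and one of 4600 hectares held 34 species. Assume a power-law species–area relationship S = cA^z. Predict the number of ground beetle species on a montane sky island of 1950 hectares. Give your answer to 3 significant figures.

25.3

z = ln(34/11) / ln(4600/175) = 1.1285 / 3.2690 = 0.3452
c = 11 / 175^0.3452 = 11 / 5.947 = 1.85
S₃ = 1.85 × 1950^0.3452 = 1.85 × 13.67 ≈ 25.28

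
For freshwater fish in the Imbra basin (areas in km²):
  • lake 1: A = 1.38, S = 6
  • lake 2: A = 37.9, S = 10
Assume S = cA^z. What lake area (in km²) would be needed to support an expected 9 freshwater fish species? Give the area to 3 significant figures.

z = ln(10/6) / ln(37.9/1.38) = 0.5108 / 3.3129 = 0.1542
c = 6 / 1.38^0.1542 = 6 / 1.051 = 5.709
A = (9/5.709)^(1/0.1542) ⇒ ln A = ln(1.576)/0.1542 = 2.9517
A = e^2.9517 ≈ 19.14 km²

19.1 km²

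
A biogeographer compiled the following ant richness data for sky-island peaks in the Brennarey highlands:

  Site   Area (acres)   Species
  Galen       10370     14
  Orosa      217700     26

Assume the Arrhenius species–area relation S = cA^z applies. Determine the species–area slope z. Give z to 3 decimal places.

0.203

Taking logs: ln S = ln c + z ln A, so z = (ln S₂ − ln S₁)/(ln A₂ − ln A₁).
z = ln(26/14) / ln(217700/10370) = ln(1.857) / ln(20.99) = 0.6190 / 3.0442 = 0.2034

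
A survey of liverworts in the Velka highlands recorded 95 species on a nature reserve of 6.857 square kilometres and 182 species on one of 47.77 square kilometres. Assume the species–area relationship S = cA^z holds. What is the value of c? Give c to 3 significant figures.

z = ln(S₂/S₁) / ln(A₂/A₁) = ln(182/95) / ln(47.77/6.857) = 0.6501 / 1.9411 = 0.3349
c = S₁ / A₁^z = 95 / 6.857^0.3349 = 95 / 1.906 = 49.85

49.9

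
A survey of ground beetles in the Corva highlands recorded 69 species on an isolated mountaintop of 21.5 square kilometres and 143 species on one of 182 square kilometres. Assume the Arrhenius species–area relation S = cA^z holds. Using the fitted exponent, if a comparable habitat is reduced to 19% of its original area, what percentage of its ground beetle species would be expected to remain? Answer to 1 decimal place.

56.7%

z = ln(143/69) / ln(182/21.5) = 0.7287 / 2.1360 = 0.3412
S_new/S_old = (A_new/A_old)^z = 0.19^0.3412 = exp(0.3412 × -1.6607) = 0.5674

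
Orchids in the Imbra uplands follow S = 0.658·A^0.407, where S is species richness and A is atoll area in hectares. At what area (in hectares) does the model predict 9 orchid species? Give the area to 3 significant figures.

9 = 0.658 × A^0.407  ⇒  A^0.407 = 9/0.658 = 13.68
ln A = ln(13.68) / 0.407 = 2.6158 / 0.407 = 6.4270
A = e^6.4270 ≈ 618.3 hectares

618 hectares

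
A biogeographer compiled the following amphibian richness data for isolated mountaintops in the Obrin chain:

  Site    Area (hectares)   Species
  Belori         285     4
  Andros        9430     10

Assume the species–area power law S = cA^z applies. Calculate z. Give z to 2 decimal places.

Taking logs: ln S = ln c + z ln A, so z = (ln S₂ − ln S₁)/(ln A₂ − ln A₁).
z = ln(10/4) / ln(9430/285) = ln(2.5) / ln(33.09) = 0.9163 / 3.4992 = 0.2619

0.26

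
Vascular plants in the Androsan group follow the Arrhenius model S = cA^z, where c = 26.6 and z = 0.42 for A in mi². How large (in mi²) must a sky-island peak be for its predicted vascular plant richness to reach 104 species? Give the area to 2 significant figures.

26 mi²

104 = 26.6 × A^0.42  ⇒  A^0.42 = 104/26.6 = 3.91
ln A = ln(3.91) / 0.42 = 1.3635 / 0.42 = 3.2464
A = e^3.2464 ≈ 25.7 mi²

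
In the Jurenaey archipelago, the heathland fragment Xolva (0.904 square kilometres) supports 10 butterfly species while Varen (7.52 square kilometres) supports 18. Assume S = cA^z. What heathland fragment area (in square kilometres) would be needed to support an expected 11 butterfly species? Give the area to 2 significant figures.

1.3 square kilometres

z = ln(18/10) / ln(7.52/0.904) = 0.5878 / 2.1185 = 0.2775
c = 10 / 0.904^0.2775 = 10 / 0.9724 = 10.28
A = (11/10.28)^(1/0.2775) ⇒ ln A = ln(1.07)/0.2775 = 0.2426
A = e^0.2426 ≈ 1.275 square kilometres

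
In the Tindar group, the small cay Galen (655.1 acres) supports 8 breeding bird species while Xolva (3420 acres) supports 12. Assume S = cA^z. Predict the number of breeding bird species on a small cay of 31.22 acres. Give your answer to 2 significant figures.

3.8

z = ln(12/8) / ln(3420/655.1) = 0.4055 / 1.6526 = 0.2453
c = 8 / 655.1^0.2453 = 8 / 4.909 = 1.63
S₃ = 1.63 × 31.22^0.2453 = 1.63 × 2.326 ≈ 3.791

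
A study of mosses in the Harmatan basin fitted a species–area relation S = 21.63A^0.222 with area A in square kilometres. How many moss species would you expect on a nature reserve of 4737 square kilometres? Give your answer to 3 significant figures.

142

S = 21.63 × 4737^0.222 = 21.63 × 6.546 ≈ 141.6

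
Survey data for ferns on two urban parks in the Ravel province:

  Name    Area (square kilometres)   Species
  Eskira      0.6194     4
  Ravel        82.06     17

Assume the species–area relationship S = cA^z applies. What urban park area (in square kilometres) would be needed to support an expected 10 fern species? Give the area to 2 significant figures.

z = ln(17/4) / ln(82.06/0.6194) = 1.4469 / 4.8865 = 0.2961
c = 4 / 0.6194^0.2961 = 4 / 0.8678 = 4.61
A = (10/4.61)^(1/0.2961) ⇒ ln A = ln(2.169)/0.2961 = 2.6154
A = e^2.6154 ≈ 13.67 square kilometres

14 square kilometres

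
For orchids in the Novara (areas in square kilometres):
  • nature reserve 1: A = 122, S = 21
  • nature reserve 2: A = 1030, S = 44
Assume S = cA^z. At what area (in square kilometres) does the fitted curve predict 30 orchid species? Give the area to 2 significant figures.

340 square kilometres

z = ln(44/21) / ln(1030/122) = 0.7397 / 2.1333 = 0.3467
c = 21 / 122^0.3467 = 21 / 5.289 = 3.97
A = (30/3.97)^(1/0.3467) ⇒ ln A = ln(7.556)/0.3467 = 5.8327
A = e^5.8327 ≈ 341.3 square kilometres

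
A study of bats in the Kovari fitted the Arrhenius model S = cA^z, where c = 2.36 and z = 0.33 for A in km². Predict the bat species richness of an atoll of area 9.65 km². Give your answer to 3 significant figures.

4.99

S = 2.36 × 9.65^0.33 = 2.36 × 2.113 ≈ 4.987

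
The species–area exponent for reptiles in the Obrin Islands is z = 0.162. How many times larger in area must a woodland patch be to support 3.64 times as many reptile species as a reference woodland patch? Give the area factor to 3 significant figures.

(A₂/A₁)^0.162 = 3.64, so A₂/A₁ = 3.64^(1/0.162) = 3.64^6.173
ln(A₂/A₁) = ln 3.64 / 0.162 = 1.2920 / 0.162 = 7.9752
A₂/A₁ = e^7.9752 ≈ 2908

2910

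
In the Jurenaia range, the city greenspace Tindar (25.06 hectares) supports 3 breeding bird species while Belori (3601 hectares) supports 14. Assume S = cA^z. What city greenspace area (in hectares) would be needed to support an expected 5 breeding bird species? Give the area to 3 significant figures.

130 hectares

z = ln(14/3) / ln(3601/25.06) = 1.5404 / 4.9677 = 0.3101
c = 3 / 25.06^0.3101 = 3 / 2.715 = 1.105
A = (5/1.105)^(1/0.3101) ⇒ ln A = ln(4.525)/0.3101 = 4.8686
A = e^4.8686 ≈ 130.1 hectares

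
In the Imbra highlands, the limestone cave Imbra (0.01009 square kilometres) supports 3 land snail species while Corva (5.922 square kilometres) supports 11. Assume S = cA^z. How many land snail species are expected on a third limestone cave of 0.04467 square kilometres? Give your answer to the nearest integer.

z = ln(11/3) / ln(5.922/0.01009) = 1.2993 / 6.3749 = 0.2038
c = 3 / 0.01009^0.2038 = 3 / 0.3919 = 7.655
S₃ = 7.655 × 0.04467^0.2038 = 7.655 × 0.5307 ≈ 4.063

4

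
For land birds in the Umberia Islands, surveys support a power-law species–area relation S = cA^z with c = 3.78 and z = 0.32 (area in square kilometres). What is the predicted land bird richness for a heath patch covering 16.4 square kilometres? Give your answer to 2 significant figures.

9.3

S = 3.78 × 16.4^0.32
ln S = ln 3.78 + 0.32 × ln 16.4 = 1.3297 + 0.32 × 2.7973 = 2.2249
S = e^2.2249 ≈ 9.252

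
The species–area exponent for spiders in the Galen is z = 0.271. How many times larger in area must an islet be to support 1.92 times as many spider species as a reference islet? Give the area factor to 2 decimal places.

(A₂/A₁)^0.271 = 1.92, so A₂/A₁ = 1.92^(1/0.271) = 1.92^3.69
ln(A₂/A₁) = ln 1.92 / 0.271 = 0.6523 / 0.271 = 2.4071
A₂/A₁ = e^2.4071 ≈ 11.1

11.10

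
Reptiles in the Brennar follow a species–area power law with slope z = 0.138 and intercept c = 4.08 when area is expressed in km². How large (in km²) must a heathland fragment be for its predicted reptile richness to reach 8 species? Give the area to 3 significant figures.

132 km²

8 = 4.08 × A^0.138  ⇒  A^0.138 = 8/4.08 = 1.961
ln A = ln(1.961) / 0.138 = 0.6733 / 0.138 = 4.8793
A = e^4.8793 ≈ 131.5 km²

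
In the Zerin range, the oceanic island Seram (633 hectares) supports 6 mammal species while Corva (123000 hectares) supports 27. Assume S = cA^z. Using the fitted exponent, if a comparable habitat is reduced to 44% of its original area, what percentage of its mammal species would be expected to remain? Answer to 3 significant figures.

z = ln(27/6) / ln(123000/633) = 1.5041 / 5.2695 = 0.2854
S_new/S_old = (A_new/A_old)^z = 0.44^0.2854 = exp(0.2854 × -0.8210) = 0.7911

79.1%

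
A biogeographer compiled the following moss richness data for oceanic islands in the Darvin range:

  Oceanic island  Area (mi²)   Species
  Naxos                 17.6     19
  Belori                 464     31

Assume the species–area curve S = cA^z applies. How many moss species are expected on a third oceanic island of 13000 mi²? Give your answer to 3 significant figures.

z = ln(31/19) / ln(464/17.6) = 0.4895 / 3.2720 = 0.1496
c = 19 / 17.6^0.1496 = 19 / 1.536 = 12.37
S₃ = 12.37 × 13000^0.1496 = 12.37 × 4.126 ≈ 51.04

51.0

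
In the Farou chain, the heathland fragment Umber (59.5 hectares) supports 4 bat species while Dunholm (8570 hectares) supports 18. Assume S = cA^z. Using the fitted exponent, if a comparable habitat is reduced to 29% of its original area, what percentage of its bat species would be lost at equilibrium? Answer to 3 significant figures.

31.2%

z = ln(18/4) / ln(8570/59.5) = 1.5041 / 4.9700 = 0.3026
S_new/S_old = (A_new/A_old)^z = 0.29^0.3026 = exp(0.3026 × -1.2379) = 0.6876
Fraction lost = 1 − 0.6876 = 0.3124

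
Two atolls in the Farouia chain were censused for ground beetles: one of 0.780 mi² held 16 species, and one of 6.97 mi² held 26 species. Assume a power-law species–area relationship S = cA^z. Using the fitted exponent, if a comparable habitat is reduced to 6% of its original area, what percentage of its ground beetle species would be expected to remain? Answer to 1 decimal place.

z = ln(26/16) / ln(6.97/0.78) = 0.4855 / 2.1901 = 0.2217
S_new/S_old = (A_new/A_old)^z = 0.06^0.2217 = exp(0.2217 × -2.8134) = 0.536

53.6%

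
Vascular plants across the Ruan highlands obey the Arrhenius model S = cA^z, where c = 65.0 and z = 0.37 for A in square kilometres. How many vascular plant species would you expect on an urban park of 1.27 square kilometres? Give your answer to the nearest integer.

71 species

S = 65 × 1.27^0.37
ln S = ln 65 + 0.37 × ln 1.27 = 4.1744 + 0.37 × 0.2390 = 4.2628
S = e^4.2628 ≈ 71.01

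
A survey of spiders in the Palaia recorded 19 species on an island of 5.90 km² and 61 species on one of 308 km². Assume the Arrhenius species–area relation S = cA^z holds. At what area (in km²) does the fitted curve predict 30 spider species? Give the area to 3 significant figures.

z = ln(61/19) / ln(308/5.9) = 1.1664 / 3.9551 = 0.2949
c = 19 / 5.9^0.2949 = 19 / 1.688 = 11.26
A = (30/11.26)^(1/0.2949) ⇒ ln A = ln(2.665)/0.2949 = 3.3237
A = e^3.3237 ≈ 27.76 km²

27.8 km²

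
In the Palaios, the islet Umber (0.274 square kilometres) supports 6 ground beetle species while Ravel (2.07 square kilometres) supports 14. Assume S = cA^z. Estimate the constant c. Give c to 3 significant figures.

z = ln(S₂/S₁) / ln(A₂/A₁) = ln(14/6) / ln(2.07/0.274) = 0.8473 / 2.0222 = 0.4190
c = S₁ / A₁^z = 6 / 0.274^0.4190 = 6 / 0.5813 = 10.32

10.3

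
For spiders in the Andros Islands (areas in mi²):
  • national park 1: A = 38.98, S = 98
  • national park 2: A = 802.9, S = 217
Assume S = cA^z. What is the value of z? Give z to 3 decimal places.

0.263

Taking logs: ln S = ln c + z ln A, so z = (ln S₂ − ln S₁)/(ln A₂ − ln A₁).
z = ln(217/98) / ln(802.9/38.98) = ln(2.214) / ln(20.6) = 0.7949 / 3.0252 = 0.2628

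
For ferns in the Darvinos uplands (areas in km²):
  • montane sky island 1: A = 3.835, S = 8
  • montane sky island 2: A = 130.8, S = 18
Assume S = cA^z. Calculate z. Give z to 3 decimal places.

0.230

Taking logs: ln S = ln c + z ln A, so z = (ln S₂ − ln S₁)/(ln A₂ − ln A₁).
z = ln(18/8) / ln(130.8/3.835) = ln(2.25) / ln(34.11) = 0.8109 / 3.5295 = 0.2298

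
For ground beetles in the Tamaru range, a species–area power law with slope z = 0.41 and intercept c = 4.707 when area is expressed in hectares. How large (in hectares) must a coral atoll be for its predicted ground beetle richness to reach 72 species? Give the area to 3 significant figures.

775 hectares

72 = 4.707 × A^0.41  ⇒  A^0.41 = 72/4.707 = 15.3
ln A = ln(15.3) / 0.41 = 2.7276 / 0.41 = 6.6527
A = e^6.6527 ≈ 774.9 hectares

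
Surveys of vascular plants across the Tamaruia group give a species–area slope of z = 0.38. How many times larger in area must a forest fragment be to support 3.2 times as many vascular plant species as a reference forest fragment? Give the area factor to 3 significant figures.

(A₂/A₁)^0.38 = 3.2, so A₂/A₁ = 3.2^(1/0.38) = 3.2^2.632
ln(A₂/A₁) = ln 3.2 / 0.38 = 1.1632 / 0.38 = 3.0609
A₂/A₁ = e^3.0609 ≈ 21.35

21.3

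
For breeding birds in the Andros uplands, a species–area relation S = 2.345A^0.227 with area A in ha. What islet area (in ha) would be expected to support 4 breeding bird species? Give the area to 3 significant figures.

4 = 2.345 × A^0.227  ⇒  A^0.227 = 4/2.345 = 1.706
ln A = ln(1.706) / 0.227 = 0.5340 / 0.227 = 2.3525
A = e^2.3525 ≈ 10.51 ha

10.5 ha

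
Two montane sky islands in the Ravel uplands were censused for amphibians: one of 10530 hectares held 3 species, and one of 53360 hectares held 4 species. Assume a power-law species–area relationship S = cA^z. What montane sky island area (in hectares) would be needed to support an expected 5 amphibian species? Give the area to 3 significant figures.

188000 hectares

z = ln(4/3) / ln(53360/10530) = 0.2877 / 1.6228 = 0.1773
c = 3 / 10530^0.1773 = 3 / 5.165 = 0.5808
A = (5/0.5808)^(1/0.1773) ⇒ ln A = ln(8.608)/0.1773 = 12.1436
A = e^12.1436 ≈ 187885 hectares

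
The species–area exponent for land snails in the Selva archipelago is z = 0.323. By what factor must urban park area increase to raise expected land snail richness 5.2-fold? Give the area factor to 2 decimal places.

(A₂/A₁)^0.323 = 5.2, so A₂/A₁ = 5.2^(1/0.323) = 5.2^3.096
ln(A₂/A₁) = ln 5.2 / 0.323 = 1.6487 / 0.323 = 5.1042
A₂/A₁ = e^5.1042 ≈ 164.7

164.71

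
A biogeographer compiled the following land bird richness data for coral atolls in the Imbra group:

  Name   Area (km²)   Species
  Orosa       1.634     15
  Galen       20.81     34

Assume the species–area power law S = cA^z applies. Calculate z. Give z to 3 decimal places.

0.322

Taking logs: ln S = ln c + z ln A, so z = (ln S₂ − ln S₁)/(ln A₂ − ln A₁).
z = ln(34/15) / ln(20.81/1.634) = ln(2.267) / ln(12.74) = 0.8183 / 2.5444 = 0.3216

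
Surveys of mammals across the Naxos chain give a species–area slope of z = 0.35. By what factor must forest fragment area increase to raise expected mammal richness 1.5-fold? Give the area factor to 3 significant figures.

(A₂/A₁)^0.35 = 1.5, so A₂/A₁ = 1.5^(1/0.35) = 1.5^2.857
ln(A₂/A₁) = ln 1.5 / 0.35 = 0.4055 / 0.35 = 1.1585
A₂/A₁ = e^1.1585 ≈ 3.185

3.19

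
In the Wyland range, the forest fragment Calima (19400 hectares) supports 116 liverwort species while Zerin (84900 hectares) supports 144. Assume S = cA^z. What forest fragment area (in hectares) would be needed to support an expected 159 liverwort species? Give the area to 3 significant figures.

z = ln(144/116) / ln(84900/19400) = 0.2162 / 1.4762 = 0.1465
c = 116 / 19400^0.1465 = 116 / 4.247 = 27.32
A = (159/27.32)^(1/0.1465) ⇒ ln A = ln(5.821)/0.1465 = 12.0257
A = e^12.0257 ≈ 166999 hectares

167000 hectares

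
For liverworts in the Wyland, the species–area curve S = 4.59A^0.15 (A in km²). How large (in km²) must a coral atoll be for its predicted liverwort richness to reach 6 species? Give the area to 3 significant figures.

6 = 4.59 × A^0.15  ⇒  A^0.15 = 6/4.59 = 1.307
ln A = ln(1.307) / 0.15 = 0.2679 / 0.15 = 1.7859
A = e^1.7859 ≈ 5.965 km²

5.96 km²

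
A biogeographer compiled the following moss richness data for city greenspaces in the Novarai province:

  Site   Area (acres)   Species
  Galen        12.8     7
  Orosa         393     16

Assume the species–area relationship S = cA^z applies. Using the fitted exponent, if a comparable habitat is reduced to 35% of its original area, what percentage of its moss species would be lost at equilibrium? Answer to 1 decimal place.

22.4%

z = ln(16/7) / ln(393/12.8) = 0.8267 / 3.4244 = 0.2414
S_new/S_old = (A_new/A_old)^z = 0.35^0.2414 = exp(0.2414 × -1.0498) = 0.7761
Fraction lost = 1 − 0.7761 = 0.2239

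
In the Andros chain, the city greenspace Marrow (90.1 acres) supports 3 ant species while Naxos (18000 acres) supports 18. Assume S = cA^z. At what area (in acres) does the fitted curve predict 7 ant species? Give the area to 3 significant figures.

1100 acres

z = ln(18/3) / ln(18000/90.1) = 1.7918 / 5.2972 = 0.3382
c = 3 / 90.1^0.3382 = 3 / 4.583 = 0.6546
A = (7/0.6546)^(1/0.3382) ⇒ ln A = ln(10.69)/0.3382 = 7.0059
A = e^7.0059 ≈ 1103 acres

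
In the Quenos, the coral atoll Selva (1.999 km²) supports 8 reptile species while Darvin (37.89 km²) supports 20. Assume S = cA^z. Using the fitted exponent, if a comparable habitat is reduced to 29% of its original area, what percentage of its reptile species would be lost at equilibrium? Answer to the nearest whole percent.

z = ln(20/8) / ln(37.89/1.999) = 0.9163 / 2.9420 = 0.3114
S_new/S_old = (A_new/A_old)^z = 0.29^0.3114 = exp(0.3114 × -1.2379) = 0.6801
Fraction lost = 1 − 0.6801 = 0.3199

32%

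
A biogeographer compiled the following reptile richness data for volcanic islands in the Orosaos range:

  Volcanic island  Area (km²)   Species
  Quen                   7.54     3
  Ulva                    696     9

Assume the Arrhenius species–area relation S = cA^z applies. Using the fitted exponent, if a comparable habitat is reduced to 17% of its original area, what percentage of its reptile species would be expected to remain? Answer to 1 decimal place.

65.0%

z = ln(9/3) / ln(696/7.54) = 1.0986 / 4.5251 = 0.2428
S_new/S_old = (A_new/A_old)^z = 0.17^0.2428 = exp(0.2428 × -1.7720) = 0.6504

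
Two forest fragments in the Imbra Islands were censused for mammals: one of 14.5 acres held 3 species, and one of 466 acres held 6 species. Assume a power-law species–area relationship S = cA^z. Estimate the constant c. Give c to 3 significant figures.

1.76

z = ln(S₂/S₁) / ln(A₂/A₁) = ln(6/3) / ln(466/14.5) = 0.6931 / 3.4700 = 0.1998
c = S₁ / A₁^z = 3 / 14.5^0.1998 = 3 / 1.706 = 1.758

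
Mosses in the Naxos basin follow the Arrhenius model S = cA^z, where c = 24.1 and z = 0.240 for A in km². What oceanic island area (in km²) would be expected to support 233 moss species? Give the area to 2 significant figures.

13000 km²

233 = 24.1 × A^0.24  ⇒  A^0.24 = 233/24.1 = 9.668
ln A = ln(9.668) / 0.24 = 2.2688 / 0.24 = 9.4534
A = e^9.4534 ≈ 12752 km²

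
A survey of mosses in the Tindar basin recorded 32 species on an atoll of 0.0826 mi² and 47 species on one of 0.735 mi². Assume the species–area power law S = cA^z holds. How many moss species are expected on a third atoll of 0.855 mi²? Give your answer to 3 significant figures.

z = ln(47/32) / ln(0.735/0.0826) = 0.3844 / 2.1859 = 0.1759
c = 32 / 0.0826^0.1759 = 32 / 0.645 = 49.61
S₃ = 49.61 × 0.855^0.1759 = 49.61 × 0.9728 ≈ 48.27

48.3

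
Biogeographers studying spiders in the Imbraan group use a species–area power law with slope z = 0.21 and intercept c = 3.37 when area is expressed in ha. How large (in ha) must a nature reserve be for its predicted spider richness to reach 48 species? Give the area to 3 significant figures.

311000 ha

48 = 3.37 × A^0.21  ⇒  A^0.21 = 48/3.37 = 14.24
ln A = ln(14.24) / 0.21 = 2.6563 / 0.21 = 12.6490
A = e^12.6490 ≈ 311449 ha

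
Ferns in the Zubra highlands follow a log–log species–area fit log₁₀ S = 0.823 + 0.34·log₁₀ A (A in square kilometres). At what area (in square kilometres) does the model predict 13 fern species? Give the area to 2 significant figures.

13 = 6.653 × A^0.34  ⇒  A^0.34 = 13/6.653 = 1.954
ln A = ln(1.954) / 0.34 = 0.6699 / 0.34 = 1.9704
A = e^1.9704 ≈ 7.173 square kilometres

7.2 square kilometres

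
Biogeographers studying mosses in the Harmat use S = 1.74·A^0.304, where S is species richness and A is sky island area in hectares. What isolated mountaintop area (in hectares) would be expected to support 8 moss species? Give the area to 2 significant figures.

8 = 1.74 × A^0.304  ⇒  A^0.304 = 8/1.74 = 4.598
ln A = ln(4.598) / 0.304 = 1.5256 / 0.304 = 5.0183
A = e^5.0183 ≈ 151.2 hectares

150 hectares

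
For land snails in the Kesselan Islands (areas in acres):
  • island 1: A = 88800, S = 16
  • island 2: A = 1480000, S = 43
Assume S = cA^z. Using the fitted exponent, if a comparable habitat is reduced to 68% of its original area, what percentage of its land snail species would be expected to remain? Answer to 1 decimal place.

87.3%

z = ln(43/16) / ln(1480000/88800) = 0.9886 / 2.8134 = 0.3514
S_new/S_old = (A_new/A_old)^z = 0.68^0.3514 = exp(0.3514 × -0.3857) = 0.8733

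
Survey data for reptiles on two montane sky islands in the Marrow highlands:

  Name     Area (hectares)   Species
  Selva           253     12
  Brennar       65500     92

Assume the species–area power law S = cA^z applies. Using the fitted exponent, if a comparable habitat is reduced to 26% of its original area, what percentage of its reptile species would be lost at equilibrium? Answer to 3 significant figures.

39.0%

z = ln(92/12) / ln(65500/253) = 2.0369 / 5.5564 = 0.3666
S_new/S_old = (A_new/A_old)^z = 0.26^0.3666 = exp(0.3666 × -1.3471) = 0.6103
Fraction lost = 1 − 0.6103 = 0.3897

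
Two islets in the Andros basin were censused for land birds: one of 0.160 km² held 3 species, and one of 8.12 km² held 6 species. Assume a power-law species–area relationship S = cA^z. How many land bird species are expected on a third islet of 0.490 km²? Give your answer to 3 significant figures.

z = ln(6/3) / ln(8.12/0.16) = 0.6931 / 3.9269 = 0.1765
c = 3 / 0.16^0.1765 = 3 / 0.7236 = 4.146
S₃ = 4.146 × 0.49^0.1765 = 4.146 × 0.8817 ≈ 3.655

3.66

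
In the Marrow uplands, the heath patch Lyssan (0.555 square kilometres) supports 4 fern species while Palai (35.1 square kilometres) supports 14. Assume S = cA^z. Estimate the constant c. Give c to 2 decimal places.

z = ln(S₂/S₁) / ln(A₂/A₁) = ln(14/4) / ln(35.1/0.555) = 1.2528 / 4.1470 = 0.3021
c = S₁ / A₁^z = 4 / 0.555^0.3021 = 4 / 0.8371 = 4.779

4.78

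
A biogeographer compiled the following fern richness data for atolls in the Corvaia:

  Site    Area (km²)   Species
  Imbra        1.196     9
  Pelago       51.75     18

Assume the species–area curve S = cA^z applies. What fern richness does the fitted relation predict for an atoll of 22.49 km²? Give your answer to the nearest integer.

15

z = ln(18/9) / ln(51.75/1.196) = 0.6931 / 3.7674 = 0.1840
c = 9 / 1.196^0.1840 = 9 / 1.033 = 8.708
S₃ = 8.708 × 22.49^0.1840 = 8.708 × 1.773 ≈ 15.44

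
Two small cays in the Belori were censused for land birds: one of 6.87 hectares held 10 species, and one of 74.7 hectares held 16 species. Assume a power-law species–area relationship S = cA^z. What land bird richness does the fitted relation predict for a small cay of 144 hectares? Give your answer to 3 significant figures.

z = ln(16/10) / ln(74.7/6.87) = 0.4700 / 2.3863 = 0.1970
c = 10 / 6.87^0.1970 = 10 / 1.462 = 6.842
S₃ = 6.842 × 144^0.1970 = 6.842 × 2.661 ≈ 18.21

18.2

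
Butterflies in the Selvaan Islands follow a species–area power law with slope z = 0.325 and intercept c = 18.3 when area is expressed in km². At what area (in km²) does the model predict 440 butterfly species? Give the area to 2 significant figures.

440 = 18.3 × A^0.325  ⇒  A^0.325 = 440/18.3 = 24.04
ln A = ln(24.04) / 0.325 = 3.1799 / 0.325 = 9.7842
A = e^9.7842 ≈ 17752 km²

18000 km²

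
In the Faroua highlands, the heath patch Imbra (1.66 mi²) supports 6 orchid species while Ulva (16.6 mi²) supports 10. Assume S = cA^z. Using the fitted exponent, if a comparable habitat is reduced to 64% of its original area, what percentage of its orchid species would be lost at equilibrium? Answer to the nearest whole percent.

9%

z = ln(10/6) / ln(16.6/1.66) = 0.5108 / 2.3026 = 0.2218
S_new/S_old = (A_new/A_old)^z = 0.64^0.2218 = exp(0.2218 × -0.4463) = 0.9057
Fraction lost = 1 − 0.9057 = 0.09426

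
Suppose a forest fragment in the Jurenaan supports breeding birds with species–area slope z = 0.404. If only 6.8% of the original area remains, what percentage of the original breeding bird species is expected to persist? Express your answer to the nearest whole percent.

S_new/S_old = (A_new/A_old)^z = 0.068^0.404
= exp(0.404 × ln 0.068) = exp(0.404 × -2.6882) = exp(-1.0861) ≈ 0.3375

34%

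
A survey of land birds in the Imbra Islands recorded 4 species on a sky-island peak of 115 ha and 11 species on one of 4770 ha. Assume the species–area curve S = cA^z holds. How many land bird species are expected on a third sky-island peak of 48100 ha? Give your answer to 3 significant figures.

z = ln(11/4) / ln(4770/115) = 1.0116 / 3.7252 = 0.2716
c = 4 / 115^0.2716 = 4 / 3.627 = 1.103
S₃ = 1.103 × 48100^0.2716 = 1.103 × 18.68 ≈ 20.6

20.6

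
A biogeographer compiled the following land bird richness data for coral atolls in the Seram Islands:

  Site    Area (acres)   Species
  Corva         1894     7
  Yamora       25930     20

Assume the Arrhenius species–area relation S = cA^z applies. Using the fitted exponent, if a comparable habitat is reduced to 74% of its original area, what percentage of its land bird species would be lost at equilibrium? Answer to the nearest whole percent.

11%

z = ln(20/7) / ln(25930/1894) = 1.0498 / 2.6167 = 0.4012
S_new/S_old = (A_new/A_old)^z = 0.74^0.4012 = exp(0.4012 × -0.3011) = 0.8862
Fraction lost = 1 − 0.8862 = 0.1138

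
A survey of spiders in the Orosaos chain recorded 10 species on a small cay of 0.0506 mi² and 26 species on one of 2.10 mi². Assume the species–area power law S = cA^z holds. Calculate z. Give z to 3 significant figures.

Taking logs: ln S = ln c + z ln A, so z = (ln S₂ − ln S₁)/(ln A₂ − ln A₁).
z = ln(26/10) / ln(2.1/0.0506) = ln(2.6) / ln(41.5) = 0.9555 / 3.7257 = 0.2565

0.256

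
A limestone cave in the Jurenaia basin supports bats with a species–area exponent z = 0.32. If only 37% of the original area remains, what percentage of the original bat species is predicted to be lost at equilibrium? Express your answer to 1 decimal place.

S_new/S_old = (A_new/A_old)^z = 0.37^0.32
= exp(0.32 × ln 0.37) = exp(0.32 × -0.9943) = exp(-0.3182) ≈ 0.7275
Fraction lost = 1 − 0.7275 = 0.2725

27.3%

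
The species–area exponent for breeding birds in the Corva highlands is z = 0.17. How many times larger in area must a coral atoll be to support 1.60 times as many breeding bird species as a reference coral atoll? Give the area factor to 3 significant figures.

15.9

(A₂/A₁)^0.17 = 1.6, so A₂/A₁ = 1.6^(1/0.17) = 1.6^5.882
ln(A₂/A₁) = ln 1.6 / 0.17 = 0.4700 / 0.17 = 2.7647
A₂/A₁ = e^2.7647 ≈ 15.87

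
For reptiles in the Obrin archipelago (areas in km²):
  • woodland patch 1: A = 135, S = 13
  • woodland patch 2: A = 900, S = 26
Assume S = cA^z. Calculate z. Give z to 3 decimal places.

Taking logs: ln S = ln c + z ln A, so z = (ln S₂ − ln S₁)/(ln A₂ − ln A₁).
z = ln(26/13) / ln(900/135) = ln(2) / ln(6.667) = 0.6931 / 1.8971 = 0.3654

0.365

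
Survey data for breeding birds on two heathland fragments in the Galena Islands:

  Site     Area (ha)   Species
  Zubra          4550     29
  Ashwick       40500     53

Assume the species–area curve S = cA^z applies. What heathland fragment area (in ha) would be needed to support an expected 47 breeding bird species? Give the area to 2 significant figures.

z = ln(53/29) / ln(40500/4550) = 0.6030 / 2.1862 = 0.2758
c = 29 / 4550^0.2758 = 29 / 10.21 = 2.841
A = (47/2.841)^(1/0.2758) ⇒ ln A = ln(16.54)/0.2758 = 10.1735
A = e^10.1735 ≈ 26199 ha

26000 ha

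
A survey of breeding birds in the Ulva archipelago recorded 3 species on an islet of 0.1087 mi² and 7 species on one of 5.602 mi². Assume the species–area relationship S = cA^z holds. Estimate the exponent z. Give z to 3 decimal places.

0.215

Taking logs: ln S = ln c + z ln A, so z = (ln S₂ − ln S₁)/(ln A₂ − ln A₁).
z = ln(7/3) / ln(5.602/0.1087) = ln(2.333) / ln(51.54) = 0.8473 / 3.9423 = 0.2149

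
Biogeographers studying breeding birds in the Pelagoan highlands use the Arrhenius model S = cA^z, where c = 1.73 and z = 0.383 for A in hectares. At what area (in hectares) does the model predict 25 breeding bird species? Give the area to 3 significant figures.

1070 hectares

25 = 1.73 × A^0.383  ⇒  A^0.383 = 25/1.73 = 14.45
ln A = ln(14.45) / 0.383 = 2.6708 / 0.383 = 6.9732
A = e^6.9732 ≈ 1068 hectares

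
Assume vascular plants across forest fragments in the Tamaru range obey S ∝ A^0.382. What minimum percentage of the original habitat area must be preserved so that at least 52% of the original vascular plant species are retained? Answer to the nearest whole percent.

Need (A_new/A_old)^0.382 = 0.52, so A_new/A_old = 0.52^(1/0.382) = 0.52^2.618
ln(A_new/A_old) = ln 0.52 / 0.382 = -0.6539 / 0.382 = -1.7118
A_new/A_old = e^-1.7118 ≈ 0.1805

18%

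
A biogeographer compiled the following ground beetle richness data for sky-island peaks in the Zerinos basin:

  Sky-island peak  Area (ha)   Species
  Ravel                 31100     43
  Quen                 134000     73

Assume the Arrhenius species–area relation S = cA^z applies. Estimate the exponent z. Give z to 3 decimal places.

Taking logs: ln S = ln c + z ln A, so z = (ln S₂ − ln S₁)/(ln A₂ − ln A₁).
z = ln(73/43) / ln(134000/31100) = ln(1.698) / ln(4.309) = 0.5293 / 1.4606 = 0.3623

0.362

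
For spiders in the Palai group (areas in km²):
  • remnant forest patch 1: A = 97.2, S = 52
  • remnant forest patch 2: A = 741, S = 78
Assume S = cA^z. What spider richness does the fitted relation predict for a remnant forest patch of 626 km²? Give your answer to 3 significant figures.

75.4

z = ln(78/52) / ln(741/97.2) = 0.4055 / 2.0312 = 0.1996
c = 52 / 97.2^0.1996 = 52 / 2.493 = 20.86
S₃ = 20.86 × 626^0.1996 = 20.86 × 3.616 ≈ 75.42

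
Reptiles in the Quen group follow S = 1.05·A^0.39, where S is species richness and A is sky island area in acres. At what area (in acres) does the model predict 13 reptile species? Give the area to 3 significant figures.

13 = 1.05 × A^0.39  ⇒  A^0.39 = 13/1.05 = 12.38
ln A = ln(12.38) / 0.39 = 2.5162 / 0.39 = 6.4517
A = e^6.4517 ≈ 633.8 acres

634 acres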